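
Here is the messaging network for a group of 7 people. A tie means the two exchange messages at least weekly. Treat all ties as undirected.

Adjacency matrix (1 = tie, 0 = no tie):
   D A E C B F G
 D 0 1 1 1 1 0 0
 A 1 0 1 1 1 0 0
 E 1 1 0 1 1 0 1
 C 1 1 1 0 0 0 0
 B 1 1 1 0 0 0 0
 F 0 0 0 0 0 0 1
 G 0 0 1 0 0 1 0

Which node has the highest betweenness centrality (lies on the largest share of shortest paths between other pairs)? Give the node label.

E

Unnormalized betweenness of each node: A:1/3, B:0, C:0, D:1/3, E:25/3, F:0, G:5.
E has the largest value, 25/3, making it the main broker — the node through which the most shortest paths run.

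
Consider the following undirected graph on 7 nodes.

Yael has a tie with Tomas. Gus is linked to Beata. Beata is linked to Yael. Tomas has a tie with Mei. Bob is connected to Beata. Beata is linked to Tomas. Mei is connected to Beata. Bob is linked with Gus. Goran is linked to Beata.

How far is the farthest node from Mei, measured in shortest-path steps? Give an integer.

Distances from Mei: Beata:1, Bob:2, Goran:2, Gus:2, Tomas:1, Yael:2.
The largest is 2 (to Yael, Goran, Gus, and Bob), so the eccentricity of Mei is 2.

2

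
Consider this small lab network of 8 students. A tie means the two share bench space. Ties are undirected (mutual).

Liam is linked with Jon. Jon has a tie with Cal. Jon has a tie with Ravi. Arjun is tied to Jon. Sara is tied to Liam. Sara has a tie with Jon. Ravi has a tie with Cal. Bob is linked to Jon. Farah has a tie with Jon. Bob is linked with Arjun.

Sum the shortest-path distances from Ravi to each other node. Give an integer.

12

Distances from Ravi: Arjun:2, Bob:2, Cal:1, Farah:2, Jon:1, Liam:2, Sara:2.
Sum = 2 + 2 + 1 + 2 + 1 + 2 + 2 = 12.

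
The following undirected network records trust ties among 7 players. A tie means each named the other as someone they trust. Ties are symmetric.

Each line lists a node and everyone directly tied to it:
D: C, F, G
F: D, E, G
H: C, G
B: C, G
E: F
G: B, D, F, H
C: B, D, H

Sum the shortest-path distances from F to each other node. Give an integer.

9

Distances from F: B:2, C:2, D:1, E:1, G:1, H:2.
Sum = 2 + 2 + 1 + 1 + 1 + 2 = 9.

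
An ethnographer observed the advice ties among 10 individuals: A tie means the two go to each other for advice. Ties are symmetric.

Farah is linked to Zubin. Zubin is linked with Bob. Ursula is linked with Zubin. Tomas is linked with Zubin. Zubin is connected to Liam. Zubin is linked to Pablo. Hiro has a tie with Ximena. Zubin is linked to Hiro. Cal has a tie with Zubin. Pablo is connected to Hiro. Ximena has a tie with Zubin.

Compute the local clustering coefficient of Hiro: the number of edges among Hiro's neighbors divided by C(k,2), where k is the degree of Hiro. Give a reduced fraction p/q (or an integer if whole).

Hiro's neighbors: Pablo, Ximena, and Zubin (k = 3).
Possible neighbor pairs: C(3,2) = 3. Edges among them: Pablo–Zubin, Ximena–Zubin → e = 2.
Clustering(Hiro) = 2/3.

2/3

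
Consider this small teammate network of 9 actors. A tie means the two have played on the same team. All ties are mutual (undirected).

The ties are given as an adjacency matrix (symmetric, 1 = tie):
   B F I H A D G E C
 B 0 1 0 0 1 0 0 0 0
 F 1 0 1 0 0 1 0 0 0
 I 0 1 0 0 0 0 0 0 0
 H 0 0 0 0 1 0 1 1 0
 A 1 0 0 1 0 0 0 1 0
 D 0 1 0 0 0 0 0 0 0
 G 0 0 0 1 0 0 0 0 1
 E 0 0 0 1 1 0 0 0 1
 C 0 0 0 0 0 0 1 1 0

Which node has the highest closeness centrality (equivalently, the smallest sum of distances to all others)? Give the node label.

Farness (sum of distances to all others) for each node — A:15, B:16, C:23, D:26, E:18, F:19, G:23, H:18, I:26.
The smallest farness is 15, for A, so A has the highest closeness.

A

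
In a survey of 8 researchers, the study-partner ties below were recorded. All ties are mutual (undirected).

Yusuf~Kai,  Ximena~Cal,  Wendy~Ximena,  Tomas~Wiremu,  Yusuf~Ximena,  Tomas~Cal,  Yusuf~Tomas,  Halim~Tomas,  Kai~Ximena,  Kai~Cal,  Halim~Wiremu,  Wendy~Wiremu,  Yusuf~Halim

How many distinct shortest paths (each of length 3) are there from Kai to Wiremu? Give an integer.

The shortest distance is 3. The length-3 paths are: Kai–Ximena–Wendy–Wiremu; Kai–Yusuf–Halim–Wiremu; Kai–Yusuf–Tomas–Wiremu; Kai–Cal–Tomas–Wiremu.
That gives 4 distinct shortest paths.

4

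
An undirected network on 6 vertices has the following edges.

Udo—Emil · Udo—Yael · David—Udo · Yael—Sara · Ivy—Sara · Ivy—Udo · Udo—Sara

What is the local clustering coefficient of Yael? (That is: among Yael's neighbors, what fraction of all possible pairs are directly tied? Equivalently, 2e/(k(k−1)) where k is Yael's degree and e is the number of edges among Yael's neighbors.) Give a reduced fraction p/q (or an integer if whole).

Yael's neighbors: Sara and Udo (k = 2).
Possible neighbor pairs: C(2,2) = 1. Edges among them: Sara–Udo → e = 1.
Clustering(Yael) = 1/1.

1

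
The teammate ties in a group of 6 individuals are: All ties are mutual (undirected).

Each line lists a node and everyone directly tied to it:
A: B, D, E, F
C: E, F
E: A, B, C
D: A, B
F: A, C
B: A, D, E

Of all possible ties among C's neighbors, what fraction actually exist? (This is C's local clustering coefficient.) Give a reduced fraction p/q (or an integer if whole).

C's neighbors: E and F (k = 2).
Possible neighbor pairs: C(2,2) = 1. Edges among them: none → e = 0.
Clustering(C) = 0/1.

0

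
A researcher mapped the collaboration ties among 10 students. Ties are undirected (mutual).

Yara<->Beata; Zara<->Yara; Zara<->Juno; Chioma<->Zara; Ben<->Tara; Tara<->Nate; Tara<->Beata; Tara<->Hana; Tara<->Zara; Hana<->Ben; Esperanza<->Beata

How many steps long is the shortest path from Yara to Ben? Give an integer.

3

One shortest route is Yara – Beata – Tara – Ben, which uses 3 edges, and at distance 2 from Yara we only reach {Chioma, Esperanza, Juno, Tara}, which does not include Ben. So d(Yara,Ben) = 3.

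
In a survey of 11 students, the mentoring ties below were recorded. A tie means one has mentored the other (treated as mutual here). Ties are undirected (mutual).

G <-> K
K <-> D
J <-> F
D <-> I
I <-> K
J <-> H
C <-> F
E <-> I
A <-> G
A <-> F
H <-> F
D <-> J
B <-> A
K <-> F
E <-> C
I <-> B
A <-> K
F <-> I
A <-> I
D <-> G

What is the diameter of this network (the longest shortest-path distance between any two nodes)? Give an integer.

Eccentricity of each node (its greatest distance to any other): A:2, B:3, C:3, D:3, E:3, F:2, G:3, H:3, I:2, J:3, K:2.
The maximum eccentricity is 3, realized for instance by the pair G–H via G – D – J – H. So the diameter is 3.

3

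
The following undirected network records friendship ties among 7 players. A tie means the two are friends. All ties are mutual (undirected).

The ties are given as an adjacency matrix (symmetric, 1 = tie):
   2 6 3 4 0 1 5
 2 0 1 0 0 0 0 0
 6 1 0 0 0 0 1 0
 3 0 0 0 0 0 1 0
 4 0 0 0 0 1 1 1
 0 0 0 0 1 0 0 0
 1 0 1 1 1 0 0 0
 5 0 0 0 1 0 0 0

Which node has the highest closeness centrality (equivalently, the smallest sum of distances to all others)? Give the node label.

Farness (sum of distances to all others) for each node — 0:15, 1:9, 2:17, 3:14, 4:10, 5:15, 6:12.
The smallest farness is 9, for 1, so 1 has the highest closeness.

1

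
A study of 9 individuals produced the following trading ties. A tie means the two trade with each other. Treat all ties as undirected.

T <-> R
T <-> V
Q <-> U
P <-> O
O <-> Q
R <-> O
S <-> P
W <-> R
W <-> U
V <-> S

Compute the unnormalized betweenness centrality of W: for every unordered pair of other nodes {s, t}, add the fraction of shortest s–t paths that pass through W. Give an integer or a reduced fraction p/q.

3

Pairs whose geodesics pass through W — V–U: 1; T–U: 1; R–U: 1.
All other pairs contribute 0.
Summing the contributions gives betweenness(W) = 3.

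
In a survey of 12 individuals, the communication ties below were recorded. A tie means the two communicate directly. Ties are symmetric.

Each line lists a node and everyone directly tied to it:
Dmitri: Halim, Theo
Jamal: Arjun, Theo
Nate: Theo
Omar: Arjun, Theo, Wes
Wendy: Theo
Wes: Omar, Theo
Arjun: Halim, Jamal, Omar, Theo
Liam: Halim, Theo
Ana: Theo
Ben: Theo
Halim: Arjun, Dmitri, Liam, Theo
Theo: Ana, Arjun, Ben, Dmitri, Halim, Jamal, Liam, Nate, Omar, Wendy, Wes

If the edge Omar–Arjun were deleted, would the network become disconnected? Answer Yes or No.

Even without that edge, Omar still reaches Arjun via Omar – Theo – Arjun, so the network stays connected. Not a bridge.

No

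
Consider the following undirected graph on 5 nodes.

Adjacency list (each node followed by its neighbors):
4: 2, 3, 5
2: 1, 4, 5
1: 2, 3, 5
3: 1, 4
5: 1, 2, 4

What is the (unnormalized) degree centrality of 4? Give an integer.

4 is directly tied to 2, 3, and 5. That is 3 neighbors, so the degree of 4 is 3.

3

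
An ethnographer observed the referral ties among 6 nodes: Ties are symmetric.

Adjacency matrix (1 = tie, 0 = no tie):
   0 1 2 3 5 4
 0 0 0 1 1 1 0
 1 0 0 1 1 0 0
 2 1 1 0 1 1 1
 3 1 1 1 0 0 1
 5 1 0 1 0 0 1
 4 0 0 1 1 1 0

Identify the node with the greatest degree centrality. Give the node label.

2

Degrees — 0:3, 1:2, 2:5, 3:4, 4:3, 5:3.
The maximum is 5, attained only by 2.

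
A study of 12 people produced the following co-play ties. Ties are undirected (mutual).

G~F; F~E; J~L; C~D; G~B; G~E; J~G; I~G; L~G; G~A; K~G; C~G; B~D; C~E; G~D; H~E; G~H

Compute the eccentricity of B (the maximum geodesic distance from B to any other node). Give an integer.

Distances from B: A:2, C:2, D:1, E:2, F:2, G:1, H:2, I:2, J:2, K:2, L:2.
The largest is 2 (to I, H, K, J, E, L, C, A, and F), so the eccentricity of B is 2.

2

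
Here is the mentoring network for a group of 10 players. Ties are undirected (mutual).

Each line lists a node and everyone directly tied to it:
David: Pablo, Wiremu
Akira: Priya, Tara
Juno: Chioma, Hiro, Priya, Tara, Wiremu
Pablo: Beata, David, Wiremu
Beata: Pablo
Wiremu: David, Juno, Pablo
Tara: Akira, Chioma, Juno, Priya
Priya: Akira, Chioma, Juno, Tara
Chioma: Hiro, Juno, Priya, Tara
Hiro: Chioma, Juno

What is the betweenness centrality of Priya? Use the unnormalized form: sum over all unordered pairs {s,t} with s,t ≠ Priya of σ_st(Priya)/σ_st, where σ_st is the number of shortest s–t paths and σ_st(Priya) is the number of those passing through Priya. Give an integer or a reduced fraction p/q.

7/2

Pairs whose geodesics pass through Priya — David–Akira: 1/2; Beata–Akira: 1/2; Pablo–Akira: 1/2; Wiremu–Akira: 1/2; Akira–Chioma: 1/2; Akira–Juno: 1/2; Akira–Hiro: 2/4.
All other pairs contribute 0.
Summing the contributions gives betweenness(Priya) = 7/2.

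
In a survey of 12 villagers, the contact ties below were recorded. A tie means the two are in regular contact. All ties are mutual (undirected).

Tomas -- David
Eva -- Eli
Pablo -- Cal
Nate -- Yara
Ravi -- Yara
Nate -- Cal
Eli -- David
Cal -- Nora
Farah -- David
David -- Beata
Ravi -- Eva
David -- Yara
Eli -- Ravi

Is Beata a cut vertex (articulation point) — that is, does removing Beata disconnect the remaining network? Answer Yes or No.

No

Even without Beata, every remaining node can still reach every other (the residual graph is connected), so Beata is not a cut vertex.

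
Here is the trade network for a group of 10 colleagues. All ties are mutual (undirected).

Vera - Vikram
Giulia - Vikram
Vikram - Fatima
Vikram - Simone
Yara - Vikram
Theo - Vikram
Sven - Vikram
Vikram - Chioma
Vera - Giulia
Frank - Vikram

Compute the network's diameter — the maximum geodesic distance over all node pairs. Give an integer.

2

Eccentricity of each node (its greatest distance to any other): Chioma:2, Fatima:2, Frank:2, Giulia:2, Simone:2, Sven:2, Theo:2, Vera:2, Vikram:1, Yara:2.
The maximum eccentricity is 2, realized for instance by the pair Vera–Simone via Vera – Vikram – Simone. So the diameter is 2.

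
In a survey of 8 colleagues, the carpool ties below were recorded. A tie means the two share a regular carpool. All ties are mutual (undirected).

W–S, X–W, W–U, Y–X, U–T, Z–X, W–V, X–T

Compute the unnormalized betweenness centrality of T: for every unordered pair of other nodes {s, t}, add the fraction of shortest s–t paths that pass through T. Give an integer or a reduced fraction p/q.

Pairs whose geodesics pass through T — Z–U: 1/2; U–Y: 1/2; U–X: 1/2.
All other pairs contribute 0.
Summing the contributions gives betweenness(T) = 3/2.

3/2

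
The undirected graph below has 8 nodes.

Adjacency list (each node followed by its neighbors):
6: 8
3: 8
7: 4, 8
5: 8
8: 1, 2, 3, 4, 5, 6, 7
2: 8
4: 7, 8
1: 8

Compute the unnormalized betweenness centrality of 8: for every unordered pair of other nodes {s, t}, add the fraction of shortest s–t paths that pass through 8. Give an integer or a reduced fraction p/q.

20

Pairs whose geodesics pass through 8 — 2–6: 1; 2–3: 1; 2–7: 1; 2–1: 1; 2–4: 1; 2–5: 1; 6–3: 1; 6–7: 1; 6–1: 1; 6–4: 1; 6–5: 1; 3–7: 1; 3–1: 1; 3–4: 1 … (+6 more pairs).
All other pairs contribute 0.
Summing the contributions gives betweenness(8) = 20.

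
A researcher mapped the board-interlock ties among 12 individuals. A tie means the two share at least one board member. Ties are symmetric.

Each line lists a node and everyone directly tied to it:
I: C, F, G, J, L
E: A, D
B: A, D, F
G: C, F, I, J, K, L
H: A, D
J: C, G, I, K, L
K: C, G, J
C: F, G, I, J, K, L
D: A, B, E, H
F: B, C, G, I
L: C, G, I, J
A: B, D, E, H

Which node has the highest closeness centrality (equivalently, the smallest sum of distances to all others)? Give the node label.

F

Farness (sum of distances to all others) for each node — A:27, B:22, C:22, D:27, E:36, F:20, G:22, H:36, I:23, J:28, K:30, L:29.
The smallest farness is 20, for F, so F has the highest closeness.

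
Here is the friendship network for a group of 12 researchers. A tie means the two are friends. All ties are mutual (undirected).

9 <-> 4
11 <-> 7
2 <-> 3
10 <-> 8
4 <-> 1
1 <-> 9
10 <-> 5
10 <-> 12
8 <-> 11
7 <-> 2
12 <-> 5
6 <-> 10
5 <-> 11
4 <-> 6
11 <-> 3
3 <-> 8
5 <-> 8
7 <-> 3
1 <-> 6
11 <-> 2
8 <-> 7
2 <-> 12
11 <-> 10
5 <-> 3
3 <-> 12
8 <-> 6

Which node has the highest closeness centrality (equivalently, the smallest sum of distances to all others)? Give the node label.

8

Farness (sum of distances to all others) for each node — 1:26, 2:26, 3:20, 4:26, 5:21, 6:19, 7:22, 8:17, 9:35, 10:18, 11:20, 12:22.
The smallest farness is 17, for 8, so 8 has the highest closeness.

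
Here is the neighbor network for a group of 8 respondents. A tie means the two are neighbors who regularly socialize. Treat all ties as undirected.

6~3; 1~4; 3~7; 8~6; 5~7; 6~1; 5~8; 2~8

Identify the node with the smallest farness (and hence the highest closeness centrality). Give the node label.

Farness (sum of distances to all others) for each node — 1:15, 2:18, 3:14, 4:21, 5:15, 6:11, 7:16, 8:12.
The smallest farness is 11, for 6, so 6 has the highest closeness.

6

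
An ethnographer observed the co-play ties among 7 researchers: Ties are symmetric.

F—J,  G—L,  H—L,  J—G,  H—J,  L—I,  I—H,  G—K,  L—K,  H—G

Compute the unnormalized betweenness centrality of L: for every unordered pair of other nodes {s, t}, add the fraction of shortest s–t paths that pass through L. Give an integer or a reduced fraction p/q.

Pairs whose geodesics pass through L — G–I: 1/2; K–I: 1; K–H: 1/2.
All other pairs contribute 0.
Summing the contributions gives betweenness(L) = 2.

2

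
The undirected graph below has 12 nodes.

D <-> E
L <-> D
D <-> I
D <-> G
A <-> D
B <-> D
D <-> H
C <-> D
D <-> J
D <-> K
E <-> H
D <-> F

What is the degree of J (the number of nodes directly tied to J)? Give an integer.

1

J is directly tied to D. That is 1 neighbor, so the degree of J is 1.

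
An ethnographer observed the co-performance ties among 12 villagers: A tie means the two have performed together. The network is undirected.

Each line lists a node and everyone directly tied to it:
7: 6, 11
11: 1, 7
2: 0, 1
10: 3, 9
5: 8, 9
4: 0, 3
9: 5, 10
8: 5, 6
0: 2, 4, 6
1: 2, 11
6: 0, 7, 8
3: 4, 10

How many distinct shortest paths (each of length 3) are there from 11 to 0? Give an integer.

The shortest distance is 3. The length-3 paths are: 11–7–6–0; 11–1–2–0.
That gives 2 distinct shortest paths.

2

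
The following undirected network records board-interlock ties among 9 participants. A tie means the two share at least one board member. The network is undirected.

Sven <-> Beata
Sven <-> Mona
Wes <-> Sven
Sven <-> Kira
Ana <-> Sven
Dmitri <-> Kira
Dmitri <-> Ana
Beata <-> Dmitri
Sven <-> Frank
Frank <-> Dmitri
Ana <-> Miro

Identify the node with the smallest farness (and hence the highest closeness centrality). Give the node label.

Farness (sum of distances to all others) for each node — Ana:13, Beata:15, Dmitri:14, Frank:15, Kira:15, Miro:20, Mona:17, Sven:10, Wes:17.
The smallest farness is 10, for Sven, so Sven has the highest closeness.

Sven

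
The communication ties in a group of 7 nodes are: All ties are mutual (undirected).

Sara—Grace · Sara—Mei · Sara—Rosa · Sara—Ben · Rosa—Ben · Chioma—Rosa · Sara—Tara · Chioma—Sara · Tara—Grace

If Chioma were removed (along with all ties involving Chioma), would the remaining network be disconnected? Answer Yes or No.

No

Even without Chioma, every remaining node can still reach every other (the residual graph is connected), so Chioma is not a cut vertex.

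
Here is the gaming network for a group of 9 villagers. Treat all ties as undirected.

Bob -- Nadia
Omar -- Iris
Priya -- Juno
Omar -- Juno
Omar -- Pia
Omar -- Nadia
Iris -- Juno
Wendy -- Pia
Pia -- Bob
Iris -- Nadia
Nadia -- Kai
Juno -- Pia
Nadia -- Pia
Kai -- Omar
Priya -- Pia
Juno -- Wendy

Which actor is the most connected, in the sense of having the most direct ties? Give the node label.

Pia

Degrees — Bob:2, Iris:3, Juno:5, Kai:2, Nadia:5, Omar:5, Pia:6, Priya:2, Wendy:2.
The maximum is 6, attained only by Pia.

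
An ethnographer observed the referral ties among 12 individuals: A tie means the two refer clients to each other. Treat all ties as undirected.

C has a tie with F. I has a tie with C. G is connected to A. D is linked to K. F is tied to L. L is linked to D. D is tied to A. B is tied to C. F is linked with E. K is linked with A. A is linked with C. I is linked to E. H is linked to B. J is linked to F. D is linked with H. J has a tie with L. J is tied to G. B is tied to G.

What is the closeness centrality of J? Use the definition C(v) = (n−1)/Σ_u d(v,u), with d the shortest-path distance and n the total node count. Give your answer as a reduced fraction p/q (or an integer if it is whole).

Distances from J: A:2, B:2, C:2, D:2, E:2, F:1, G:1, H:3, I:3, K:3, L:1. Sum = 22.
n = 12, so closeness = 11/22 = 1/2.

1/2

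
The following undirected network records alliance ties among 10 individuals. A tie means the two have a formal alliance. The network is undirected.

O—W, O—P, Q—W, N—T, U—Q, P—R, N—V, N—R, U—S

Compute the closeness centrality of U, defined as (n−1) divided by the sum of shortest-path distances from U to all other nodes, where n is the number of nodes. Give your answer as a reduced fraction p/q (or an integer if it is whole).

1/4

Distances from U: N:6, O:3, P:4, Q:1, R:5, S:1, T:7, V:7, W:2. Sum = 36.
n = 10, so closeness = 9/36 = 1/4.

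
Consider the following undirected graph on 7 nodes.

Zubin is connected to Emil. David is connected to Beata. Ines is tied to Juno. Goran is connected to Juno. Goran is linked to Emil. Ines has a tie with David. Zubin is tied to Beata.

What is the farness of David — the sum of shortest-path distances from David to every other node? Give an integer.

12

Distances from David: Beata:1, Emil:3, Goran:3, Ines:1, Juno:2, Zubin:2.
Sum = 1 + 3 + 3 + 1 + 2 + 2 = 12.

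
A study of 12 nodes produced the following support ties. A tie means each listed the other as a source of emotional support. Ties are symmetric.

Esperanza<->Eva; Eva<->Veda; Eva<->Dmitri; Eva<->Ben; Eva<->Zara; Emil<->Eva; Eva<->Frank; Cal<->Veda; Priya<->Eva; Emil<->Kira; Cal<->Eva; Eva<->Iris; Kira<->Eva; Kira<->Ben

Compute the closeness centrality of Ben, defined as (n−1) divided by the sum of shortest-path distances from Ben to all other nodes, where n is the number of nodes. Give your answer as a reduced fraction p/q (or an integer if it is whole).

11/20

Distances from Ben: Cal:2, Dmitri:2, Emil:2, Esperanza:2, Eva:1, Frank:2, Iris:2, Kira:1, Priya:2, Veda:2, Zara:2. Sum = 20.
n = 12, so closeness = 11/20.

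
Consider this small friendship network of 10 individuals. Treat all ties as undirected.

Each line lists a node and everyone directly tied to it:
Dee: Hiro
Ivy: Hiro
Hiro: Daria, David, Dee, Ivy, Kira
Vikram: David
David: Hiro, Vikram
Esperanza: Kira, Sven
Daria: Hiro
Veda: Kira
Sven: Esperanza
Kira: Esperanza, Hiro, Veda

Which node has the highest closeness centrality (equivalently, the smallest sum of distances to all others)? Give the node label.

Hiro

Farness (sum of distances to all others) for each node — Daria:22, David:20, Dee:22, Esperanza:22, Hiro:14, Ivy:22, Kira:16, Sven:30, Veda:24, Vikram:28.
The smallest farness is 14, for Hiro, so Hiro has the highest closeness.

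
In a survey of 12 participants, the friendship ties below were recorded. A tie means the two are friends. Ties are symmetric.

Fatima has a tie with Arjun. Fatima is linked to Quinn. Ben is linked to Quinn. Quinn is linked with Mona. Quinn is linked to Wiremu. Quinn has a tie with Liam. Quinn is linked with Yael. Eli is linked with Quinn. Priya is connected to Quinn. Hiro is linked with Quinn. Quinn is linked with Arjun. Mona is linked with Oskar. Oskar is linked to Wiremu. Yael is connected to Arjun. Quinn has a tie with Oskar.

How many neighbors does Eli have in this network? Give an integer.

Eli is directly tied to Quinn. That is 1 neighbor, so the degree of Eli is 1.

1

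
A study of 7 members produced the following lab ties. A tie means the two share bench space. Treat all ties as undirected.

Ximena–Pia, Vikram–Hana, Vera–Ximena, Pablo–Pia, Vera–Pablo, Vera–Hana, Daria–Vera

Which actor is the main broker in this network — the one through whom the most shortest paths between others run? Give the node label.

Unnormalized betweenness of each node: Daria:0, Hana:5, Pablo:2, Pia:1/2, Vera:23/2, Vikram:0, Ximena:2.
Vera has the largest value, 23/2, making it the main broker — the node through which the most shortest paths run.

Vera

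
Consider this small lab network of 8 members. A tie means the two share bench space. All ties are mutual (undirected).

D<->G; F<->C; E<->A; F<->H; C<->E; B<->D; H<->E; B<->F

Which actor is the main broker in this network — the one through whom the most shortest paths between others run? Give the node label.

F

Unnormalized betweenness of each node: A:0, B:10, C:4, D:6, E:13/2, F:25/2, G:0, H:4.
F has the largest value, 25/2, making it the main broker — the node through which the most shortest paths run.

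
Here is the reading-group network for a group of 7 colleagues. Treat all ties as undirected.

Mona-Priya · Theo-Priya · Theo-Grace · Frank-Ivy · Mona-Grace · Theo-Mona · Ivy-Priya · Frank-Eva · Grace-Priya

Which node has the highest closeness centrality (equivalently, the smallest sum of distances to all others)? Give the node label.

Farness (sum of distances to all others) for each node — Eva:18, Frank:13, Grace:12, Ivy:10, Mona:12, Priya:9, Theo:12.
The smallest farness is 9, for Priya, so Priya has the highest closeness.

Priya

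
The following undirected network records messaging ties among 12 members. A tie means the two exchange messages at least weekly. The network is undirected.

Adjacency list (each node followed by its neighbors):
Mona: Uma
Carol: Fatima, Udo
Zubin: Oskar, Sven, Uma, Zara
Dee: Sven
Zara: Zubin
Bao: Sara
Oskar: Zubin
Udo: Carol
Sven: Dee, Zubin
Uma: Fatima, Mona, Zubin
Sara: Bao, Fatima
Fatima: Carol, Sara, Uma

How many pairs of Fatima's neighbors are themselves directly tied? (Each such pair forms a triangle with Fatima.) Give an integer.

0

Fatima's neighbors are Carol, Sara, and Uma, but none of them are tied to each other, so no triangle contains Fatima.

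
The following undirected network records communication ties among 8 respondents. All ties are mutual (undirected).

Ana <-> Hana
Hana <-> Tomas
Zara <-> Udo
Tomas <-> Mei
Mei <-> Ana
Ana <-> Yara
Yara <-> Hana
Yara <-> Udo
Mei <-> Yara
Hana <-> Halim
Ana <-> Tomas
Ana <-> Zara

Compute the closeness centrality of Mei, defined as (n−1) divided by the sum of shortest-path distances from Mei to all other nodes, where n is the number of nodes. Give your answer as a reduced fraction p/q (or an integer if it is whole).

7/12

Distances from Mei: Ana:1, Halim:3, Hana:2, Tomas:1, Udo:2, Yara:1, Zara:2. Sum = 12.
n = 8, so closeness = 7/12.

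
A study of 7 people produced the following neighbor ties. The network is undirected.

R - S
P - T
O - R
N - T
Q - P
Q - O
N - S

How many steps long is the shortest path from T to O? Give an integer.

One shortest route is T – P – Q – O, which uses 3 edges, and at distance 2 from T we only reach {Q, S}, which does not include O. So d(T,O) = 3.

3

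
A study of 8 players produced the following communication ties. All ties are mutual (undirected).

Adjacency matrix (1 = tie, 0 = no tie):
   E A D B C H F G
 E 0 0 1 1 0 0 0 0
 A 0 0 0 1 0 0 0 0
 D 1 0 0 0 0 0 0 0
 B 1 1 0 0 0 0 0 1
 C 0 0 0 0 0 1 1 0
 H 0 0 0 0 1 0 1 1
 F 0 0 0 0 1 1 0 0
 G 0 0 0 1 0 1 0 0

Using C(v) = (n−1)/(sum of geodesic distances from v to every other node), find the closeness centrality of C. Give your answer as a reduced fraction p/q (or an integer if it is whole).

7/20

Distances from C: A:4, B:3, D:5, E:4, F:1, G:2, H:1. Sum = 20.
n = 8, so closeness = 7/20.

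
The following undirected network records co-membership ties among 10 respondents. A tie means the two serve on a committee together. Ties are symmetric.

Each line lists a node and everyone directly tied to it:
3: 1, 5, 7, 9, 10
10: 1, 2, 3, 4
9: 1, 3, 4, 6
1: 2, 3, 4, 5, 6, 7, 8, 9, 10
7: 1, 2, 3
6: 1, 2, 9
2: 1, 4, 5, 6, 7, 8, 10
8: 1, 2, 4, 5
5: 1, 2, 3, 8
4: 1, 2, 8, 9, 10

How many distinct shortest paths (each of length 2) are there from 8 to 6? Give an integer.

The shortest distance is 2. The length-2 paths are: 8–1–6; 8–2–6.
That gives 2 distinct shortest paths.

2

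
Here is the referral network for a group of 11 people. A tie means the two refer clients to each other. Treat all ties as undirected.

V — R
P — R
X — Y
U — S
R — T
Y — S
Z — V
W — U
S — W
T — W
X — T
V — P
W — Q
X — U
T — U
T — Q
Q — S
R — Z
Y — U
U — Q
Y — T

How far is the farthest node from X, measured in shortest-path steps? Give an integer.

3

Distances from X: P:3, Q:2, R:2, S:2, T:1, U:1, V:3, W:2, Y:1, Z:3.
The largest is 3 (to V, P, and Z), so the eccentricity of X is 3.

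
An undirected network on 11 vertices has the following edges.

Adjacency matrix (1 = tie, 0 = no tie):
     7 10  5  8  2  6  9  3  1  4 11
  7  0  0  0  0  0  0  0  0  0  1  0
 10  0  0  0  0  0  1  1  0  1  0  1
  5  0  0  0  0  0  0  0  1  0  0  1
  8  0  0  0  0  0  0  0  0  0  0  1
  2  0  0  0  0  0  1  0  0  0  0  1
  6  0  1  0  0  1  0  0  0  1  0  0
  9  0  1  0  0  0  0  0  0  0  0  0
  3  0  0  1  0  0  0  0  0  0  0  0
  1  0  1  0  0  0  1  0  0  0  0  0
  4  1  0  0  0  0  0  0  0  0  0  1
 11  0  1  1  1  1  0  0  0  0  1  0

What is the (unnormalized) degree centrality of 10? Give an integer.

10 is directly tied to 1, 6, 9, and 11. That is 4 neighbors, so the degree of 10 is 4.

4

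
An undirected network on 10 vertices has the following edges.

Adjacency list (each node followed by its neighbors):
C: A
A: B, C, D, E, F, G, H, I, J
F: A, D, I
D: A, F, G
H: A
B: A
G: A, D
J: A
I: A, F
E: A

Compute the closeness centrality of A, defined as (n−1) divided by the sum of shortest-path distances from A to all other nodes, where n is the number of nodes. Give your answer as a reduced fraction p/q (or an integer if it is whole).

Distances from A: B:1, C:1, D:1, E:1, F:1, G:1, H:1, I:1, J:1. Sum = 9.
n = 10, so closeness = 9/9 = 1.

1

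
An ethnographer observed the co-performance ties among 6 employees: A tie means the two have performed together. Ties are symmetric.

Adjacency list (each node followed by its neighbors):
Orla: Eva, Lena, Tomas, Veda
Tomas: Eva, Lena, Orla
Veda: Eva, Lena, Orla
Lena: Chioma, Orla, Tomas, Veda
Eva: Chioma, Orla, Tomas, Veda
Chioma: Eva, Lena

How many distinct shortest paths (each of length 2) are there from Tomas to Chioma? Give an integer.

The shortest distance is 2. The length-2 paths are: Tomas–Lena–Chioma; Tomas–Eva–Chioma.
That gives 2 distinct shortest paths.

2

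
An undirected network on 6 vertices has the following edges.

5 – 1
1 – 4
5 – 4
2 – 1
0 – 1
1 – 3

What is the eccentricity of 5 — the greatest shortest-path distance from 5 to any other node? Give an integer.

2

Distances from 5: 0:2, 1:1, 2:2, 3:2, 4:1.
The largest is 2 (to 0, 2, and 3), so the eccentricity of 5 is 2.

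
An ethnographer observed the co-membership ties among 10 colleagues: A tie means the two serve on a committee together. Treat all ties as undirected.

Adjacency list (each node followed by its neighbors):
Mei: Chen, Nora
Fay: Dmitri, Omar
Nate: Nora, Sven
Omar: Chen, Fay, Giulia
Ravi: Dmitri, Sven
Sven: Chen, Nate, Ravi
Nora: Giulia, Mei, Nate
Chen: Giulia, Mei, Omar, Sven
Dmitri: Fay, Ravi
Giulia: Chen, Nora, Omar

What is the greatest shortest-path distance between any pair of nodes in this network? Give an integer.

Eccentricity of each node (its greatest distance to any other): Chen:3, Dmitri:4, Fay:4, Giulia:3, Mei:4, Nate:4, Nora:4, Omar:3, Ravi:3, Sven:3.
The maximum eccentricity is 4, realized for instance by the pair Fay–Nate via Fay – Omar – Giulia – Nora – Nate. So the diameter is 4.

4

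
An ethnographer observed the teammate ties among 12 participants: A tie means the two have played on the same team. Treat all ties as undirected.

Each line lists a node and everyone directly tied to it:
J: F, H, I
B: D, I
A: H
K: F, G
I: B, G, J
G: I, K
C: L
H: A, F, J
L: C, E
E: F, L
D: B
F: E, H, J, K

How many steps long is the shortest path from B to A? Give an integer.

One shortest route is B – I – J – H – A, which uses 4 edges, and at distance 3 from B we only reach {F, H, K}, which does not include A. So d(B,A) = 4.

4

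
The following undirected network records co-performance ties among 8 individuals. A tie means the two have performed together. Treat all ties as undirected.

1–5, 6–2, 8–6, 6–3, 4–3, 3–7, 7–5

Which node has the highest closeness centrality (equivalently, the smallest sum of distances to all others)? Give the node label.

Farness (sum of distances to all others) for each node — 1:24, 2:20, 3:12, 4:18, 5:18, 6:14, 7:14, 8:20.
The smallest farness is 12, for 3, so 3 has the highest closeness.

3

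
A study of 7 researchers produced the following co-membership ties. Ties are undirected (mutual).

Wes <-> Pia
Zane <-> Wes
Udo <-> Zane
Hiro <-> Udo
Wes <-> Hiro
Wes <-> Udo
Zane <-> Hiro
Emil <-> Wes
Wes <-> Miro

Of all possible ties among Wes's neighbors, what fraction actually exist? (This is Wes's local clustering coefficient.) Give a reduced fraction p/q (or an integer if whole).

Wes's neighbors: Emil, Hiro, Miro, Pia, Udo, and Zane (k = 6).
Possible neighbor pairs: C(6,2) = 15. Edges among them: Hiro–Udo, Hiro–Zane, Udo–Zane → e = 3.
Clustering(Wes) = 3/15 = 1/5.

1/5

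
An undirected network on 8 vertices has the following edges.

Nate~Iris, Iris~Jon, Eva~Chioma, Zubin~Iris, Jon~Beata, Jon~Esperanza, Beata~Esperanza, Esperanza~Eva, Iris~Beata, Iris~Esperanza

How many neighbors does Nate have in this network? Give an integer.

Nate is directly tied to Iris. That is 1 neighbor, so the degree of Nate is 1.

1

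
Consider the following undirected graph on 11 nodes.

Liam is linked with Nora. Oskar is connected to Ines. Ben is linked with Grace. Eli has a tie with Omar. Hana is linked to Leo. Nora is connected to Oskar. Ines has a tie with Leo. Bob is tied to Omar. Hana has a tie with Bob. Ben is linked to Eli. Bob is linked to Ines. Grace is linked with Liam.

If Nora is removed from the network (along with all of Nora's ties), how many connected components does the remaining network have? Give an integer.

Nora's neighbors (Liam and Oskar) remain reachable from one another through other ties, so the rest of the network stays in one piece.

1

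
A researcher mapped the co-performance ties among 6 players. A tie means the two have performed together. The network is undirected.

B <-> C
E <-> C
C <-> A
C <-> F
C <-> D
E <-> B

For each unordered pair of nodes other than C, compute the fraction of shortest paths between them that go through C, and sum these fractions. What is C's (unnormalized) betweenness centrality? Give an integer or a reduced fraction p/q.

Pairs whose geodesics pass through C — D–B: 1; D–E: 1; D–F: 1; D–A: 1; B–F: 1; B–A: 1; E–F: 1; E–A: 1; F–A: 1.
All other pairs contribute 0.
Summing the contributions gives betweenness(C) = 9.

9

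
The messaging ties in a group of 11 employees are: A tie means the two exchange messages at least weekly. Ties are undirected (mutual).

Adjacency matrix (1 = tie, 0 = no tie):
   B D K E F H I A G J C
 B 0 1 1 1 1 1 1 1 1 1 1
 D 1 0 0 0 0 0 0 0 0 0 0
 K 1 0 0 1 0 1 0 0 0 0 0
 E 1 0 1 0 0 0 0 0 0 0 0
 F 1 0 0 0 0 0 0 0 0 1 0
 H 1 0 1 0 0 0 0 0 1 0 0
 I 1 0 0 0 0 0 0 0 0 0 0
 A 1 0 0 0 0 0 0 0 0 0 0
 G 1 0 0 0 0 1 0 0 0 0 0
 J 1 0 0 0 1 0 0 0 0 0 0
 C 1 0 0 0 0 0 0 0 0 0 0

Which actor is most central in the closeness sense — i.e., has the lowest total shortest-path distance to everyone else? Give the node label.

B

Farness (sum of distances to all others) for each node — A:19, B:10, C:19, D:19, E:18, F:18, G:18, H:17, I:19, J:18, K:17.
The smallest farness is 10, for B, so B has the highest closeness.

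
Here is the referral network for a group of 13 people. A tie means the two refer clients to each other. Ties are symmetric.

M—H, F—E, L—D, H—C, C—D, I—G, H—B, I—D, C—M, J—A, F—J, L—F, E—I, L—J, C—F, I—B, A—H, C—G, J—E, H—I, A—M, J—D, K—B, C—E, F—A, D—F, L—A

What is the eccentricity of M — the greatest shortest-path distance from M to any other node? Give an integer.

Distances from M: A:1, B:2, C:1, D:2, E:2, F:2, G:2, H:1, I:2, J:2, K:3, L:2.
The largest is 3 (to K), so the eccentricity of M is 3.

3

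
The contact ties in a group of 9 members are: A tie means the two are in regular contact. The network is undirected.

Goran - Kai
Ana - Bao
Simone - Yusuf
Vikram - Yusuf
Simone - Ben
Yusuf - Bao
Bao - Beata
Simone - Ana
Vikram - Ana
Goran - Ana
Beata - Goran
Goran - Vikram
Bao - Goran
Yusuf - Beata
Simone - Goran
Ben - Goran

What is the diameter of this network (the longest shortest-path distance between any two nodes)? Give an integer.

Eccentricity of each node (its greatest distance to any other): Ana:2, Bao:2, Beata:2, Ben:2, Goran:2, Kai:3, Simone:2, Vikram:2, Yusuf:3.
The maximum eccentricity is 3, realized for instance by the pair Yusuf–Kai via Yusuf – Bao – Goran – Kai. So the diameter is 3.

3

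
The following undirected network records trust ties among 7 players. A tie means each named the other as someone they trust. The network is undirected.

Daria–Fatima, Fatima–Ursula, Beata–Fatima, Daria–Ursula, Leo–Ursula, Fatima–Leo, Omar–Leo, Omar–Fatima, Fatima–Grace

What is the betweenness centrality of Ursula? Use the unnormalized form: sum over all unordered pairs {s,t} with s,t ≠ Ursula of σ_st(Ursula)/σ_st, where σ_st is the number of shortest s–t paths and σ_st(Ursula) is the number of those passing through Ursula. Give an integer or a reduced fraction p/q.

Pairs whose geodesics pass through Ursula — Daria–Leo: 1/2.
All other pairs contribute 0.
Summing the contributions gives betweenness(Ursula) = 1/2.

1/2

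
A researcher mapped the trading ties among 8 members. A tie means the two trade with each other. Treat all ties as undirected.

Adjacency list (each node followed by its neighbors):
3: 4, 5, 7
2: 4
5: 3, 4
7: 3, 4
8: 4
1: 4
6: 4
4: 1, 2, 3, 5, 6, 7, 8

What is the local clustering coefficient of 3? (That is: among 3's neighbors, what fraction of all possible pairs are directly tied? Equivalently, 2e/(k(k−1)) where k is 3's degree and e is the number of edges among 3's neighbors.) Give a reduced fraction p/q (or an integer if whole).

3's neighbors: 4, 5, and 7 (k = 3).
Possible neighbor pairs: C(3,2) = 3. Edges among them: 4–5, 4–7 → e = 2.
Clustering(3) = 2/3.

2/3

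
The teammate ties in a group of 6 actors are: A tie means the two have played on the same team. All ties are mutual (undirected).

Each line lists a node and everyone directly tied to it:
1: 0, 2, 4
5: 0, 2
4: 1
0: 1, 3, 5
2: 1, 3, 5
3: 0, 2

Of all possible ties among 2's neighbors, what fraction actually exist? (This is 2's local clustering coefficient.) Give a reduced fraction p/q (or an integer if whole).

0

2's neighbors: 1, 3, and 5 (k = 3).
Possible neighbor pairs: C(3,2) = 3. Edges among them: none → e = 0.
Clustering(2) = 0/3 = 0.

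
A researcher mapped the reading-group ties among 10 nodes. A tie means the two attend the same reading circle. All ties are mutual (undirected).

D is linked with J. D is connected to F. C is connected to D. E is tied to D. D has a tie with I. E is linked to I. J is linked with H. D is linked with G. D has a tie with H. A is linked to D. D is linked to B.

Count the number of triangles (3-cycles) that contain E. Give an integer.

1

E's neighbors: D and I.
Neighbor pairs that are themselves tied: E–D–I. Each forms one triangle with E, for 1 in total.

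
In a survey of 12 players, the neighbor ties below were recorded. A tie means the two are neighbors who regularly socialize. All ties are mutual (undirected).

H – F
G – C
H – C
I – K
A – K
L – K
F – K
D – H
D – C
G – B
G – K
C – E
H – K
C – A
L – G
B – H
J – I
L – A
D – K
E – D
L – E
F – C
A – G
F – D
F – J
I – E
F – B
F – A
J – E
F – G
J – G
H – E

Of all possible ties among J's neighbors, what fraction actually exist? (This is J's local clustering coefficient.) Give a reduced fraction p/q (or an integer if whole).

1/3

J's neighbors: E, F, G, and I (k = 4).
Possible neighbor pairs: C(4,2) = 6. Edges among them: E–I, F–G → e = 2.
Clustering(J) = 2/6 = 1/3.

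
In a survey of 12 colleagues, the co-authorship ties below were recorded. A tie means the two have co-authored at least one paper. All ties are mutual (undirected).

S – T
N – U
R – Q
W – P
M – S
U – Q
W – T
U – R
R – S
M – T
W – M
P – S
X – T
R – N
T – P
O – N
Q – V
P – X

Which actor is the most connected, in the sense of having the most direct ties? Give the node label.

T

Degrees — M:3, N:3, O:1, P:4, Q:3, R:4, S:4, T:5, U:3, V:1, W:3, X:2.
The maximum is 5, attained only by T.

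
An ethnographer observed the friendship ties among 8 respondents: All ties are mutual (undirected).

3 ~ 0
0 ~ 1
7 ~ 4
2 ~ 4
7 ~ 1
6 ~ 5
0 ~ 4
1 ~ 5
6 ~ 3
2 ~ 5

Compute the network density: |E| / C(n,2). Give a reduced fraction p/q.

There are 10 edges and 8 nodes, so the maximum possible is C(8,2) = 28.
Density = 10/28 = 5/14.

5/14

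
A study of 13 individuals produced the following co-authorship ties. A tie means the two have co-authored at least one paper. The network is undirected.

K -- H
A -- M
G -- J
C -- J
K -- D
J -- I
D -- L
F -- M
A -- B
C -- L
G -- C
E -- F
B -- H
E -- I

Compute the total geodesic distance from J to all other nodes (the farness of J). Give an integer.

Distances from J: A:5, B:6, C:1, D:3, E:2, F:3, G:1, H:5, I:1, K:4, L:2, M:4.
Sum = 5 + 6 + 1 + 3 + 2 + 3 + 1 + 5 + 1 + 4 + 2 + 4 = 37.

37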